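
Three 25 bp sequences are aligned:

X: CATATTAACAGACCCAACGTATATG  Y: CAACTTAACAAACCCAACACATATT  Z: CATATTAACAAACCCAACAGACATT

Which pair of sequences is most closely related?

X–Y: 6/25 differ, p = 0.240, d = 0.289.
X–Z: 5/25 differ, p = 0.200, d = 0.233.
Y–Z: 4/25 differ, p = 0.160, d = 0.180.
The smallest distance is between Y and Z.

Y and Z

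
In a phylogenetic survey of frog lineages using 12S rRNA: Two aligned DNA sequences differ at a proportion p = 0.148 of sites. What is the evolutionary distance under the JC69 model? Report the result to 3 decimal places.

d = −(3/4) ln(1 − 4p/3) = −0.75 ln(1 − 0.197333) = −0.75 ln(0.802667)
  = −0.75 × (-0.219815) = 0.164861 substitutions/site.

0.165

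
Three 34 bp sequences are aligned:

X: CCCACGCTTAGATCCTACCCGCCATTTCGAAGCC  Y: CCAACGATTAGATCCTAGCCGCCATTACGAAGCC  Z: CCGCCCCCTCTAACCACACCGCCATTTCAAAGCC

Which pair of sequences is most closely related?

X and Y

X–Y: 4/34 differ, p = 0.118, d = 0.128.
X–Z: 11/34 differ, p = 0.324, d = 0.423.
Y–Z: 13/34 differ, p = 0.382, d = 0.535.
The smallest distance is between X and Y.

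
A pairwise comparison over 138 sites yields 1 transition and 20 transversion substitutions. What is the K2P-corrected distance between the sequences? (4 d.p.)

P = 1/138 ≈ 0.007246 and Q = 20/138 ≈ 0.144928.
Under the Kimura two-parameter model, d = −½ ln(1 − 2P − Q) − ¼ ln(1 − 2Q).
1 − 2P − Q = 0.84058, giving −½ ln(0.84058) = 0.086832.
1 − 2Q = 0.710144, giving −¼ ln(0.710144) = 0.085572.
d = 0.086832 + 0.085572 = 0.172404.

0.1724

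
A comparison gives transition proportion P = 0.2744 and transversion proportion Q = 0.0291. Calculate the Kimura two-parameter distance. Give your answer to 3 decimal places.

0.446

Under the Kimura two-parameter model, d = −½ ln(1 − 2P − Q) − ¼ ln(1 − 2Q).
1 − 2P − Q = 0.4221, giving −½ ln(0.4221) = 0.431257.
1 − 2Q = 0.9418, giving −¼ ln(0.9418) = 0.014991.
d = 0.431257 + 0.014991 = 0.446248.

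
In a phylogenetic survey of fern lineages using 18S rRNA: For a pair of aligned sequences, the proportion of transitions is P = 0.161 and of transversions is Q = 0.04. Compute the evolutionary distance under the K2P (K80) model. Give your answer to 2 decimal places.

0.25

Under the Kimura two-parameter model, d = −½ ln(1 − 2P − Q) − ¼ ln(1 − 2Q).
1 − 2P − Q = 0.638, giving −½ ln(0.638) = 0.224708.
1 − 2Q = 0.92, giving −¼ ln(0.92) = 0.020845.
d = 0.224708 + 0.020845 = 0.245553.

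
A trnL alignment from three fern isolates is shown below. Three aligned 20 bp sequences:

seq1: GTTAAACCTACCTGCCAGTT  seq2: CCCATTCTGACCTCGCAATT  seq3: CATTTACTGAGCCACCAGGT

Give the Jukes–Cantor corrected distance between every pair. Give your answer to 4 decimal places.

seq1–seq2: 10/20 sites differ → p = 0.5, d = −0.75 ln(1 − 0.666667) = 0.823960 ≈ 0.8240.
seq1–seq3: 10/20 sites differ → p = 0.5, d = −0.75 ln(1 − 0.666667) = 0.823960 ≈ 0.8240.
seq2–seq3: 10/20 sites differ → p = 0.5, d = −0.75 ln(1 − 0.666667) = 0.823960 ≈ 0.8240.

d(seq1,seq2) = 0.8240, d(seq1,seq3) = 0.8240, d(seq2,seq3) = 0.8240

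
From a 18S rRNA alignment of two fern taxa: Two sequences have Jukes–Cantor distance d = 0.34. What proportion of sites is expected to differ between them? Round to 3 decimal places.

0.273

p = (3/4)(1 − e^(−4d/3)) = 0.75 × (1 − e^(-0.453333)) = 0.75 × (1 − 0.635506) = 0.273371.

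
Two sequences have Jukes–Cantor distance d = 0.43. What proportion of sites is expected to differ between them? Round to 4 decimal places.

0.3273

p = (3/4)(1 − e^(−4d/3)) = 0.75 × (1 − e^(-0.573333)) = 0.75 × (1 − 0.563644) = 0.327267.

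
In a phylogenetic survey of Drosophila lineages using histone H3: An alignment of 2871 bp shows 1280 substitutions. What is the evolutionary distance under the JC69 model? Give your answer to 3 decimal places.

0.677

p = 1280/2871 ≈ 0.445838.
d = −(3/4) ln(1 − 4p/3) = −0.75 ln(1 − 0.594451) = −0.75 ln(0.405549)
  = −0.75 × (-0.902514) = 0.676886 substitutions/site.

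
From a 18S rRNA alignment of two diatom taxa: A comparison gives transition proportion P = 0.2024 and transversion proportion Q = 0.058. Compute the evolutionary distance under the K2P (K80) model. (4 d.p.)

0.3415

Under the Kimura two-parameter model, d = −½ ln(1 − 2P − Q) − ¼ ln(1 − 2Q).
1 − 2P − Q = 0.5372, giving −½ ln(0.5372) = 0.310692.
1 − 2Q = 0.884, giving −¼ ln(0.884) = 0.030825.
d = 0.310692 + 0.030825 = 0.341517.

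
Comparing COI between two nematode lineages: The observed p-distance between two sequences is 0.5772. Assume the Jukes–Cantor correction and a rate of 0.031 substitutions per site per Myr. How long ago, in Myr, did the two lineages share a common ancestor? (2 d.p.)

17.76

d = −(3/4) ln(1 − 4p/3) = −0.75 ln(1 − 0.7696) = −0.75 ln(0.2304)
  = −0.75 × (-1.467938) = 1.100954 substitutions/site.
Under a molecular clock d = 2μt, so t = d/(2μ) = 1.100954 / (2 × 0.031) = 17.76 Myr.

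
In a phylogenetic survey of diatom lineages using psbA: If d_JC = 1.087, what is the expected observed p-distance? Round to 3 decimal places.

p = (3/4)(1 − e^(−4d/3)) = 0.75 × (1 − e^(-1.449333)) = 0.75 × (1 − 0.234727) = 0.573955.

0.574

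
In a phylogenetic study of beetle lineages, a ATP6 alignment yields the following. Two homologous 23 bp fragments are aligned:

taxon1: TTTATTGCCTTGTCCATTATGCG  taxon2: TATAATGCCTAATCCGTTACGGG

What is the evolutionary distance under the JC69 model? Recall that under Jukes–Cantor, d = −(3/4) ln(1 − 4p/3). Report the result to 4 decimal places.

0.3904

The sequences differ at 7 of 23 sites (2, 5, 11, 12, 16, 20, 22), so p = 7/23 ≈ 0.304348.
d = −(3/4) ln(1 − 4p/3) = −0.75 ln(1 − 0.405797) = −0.75 ln(0.594203)
  = −0.75 × (-0.520534) = 0.390401 substitutions/site.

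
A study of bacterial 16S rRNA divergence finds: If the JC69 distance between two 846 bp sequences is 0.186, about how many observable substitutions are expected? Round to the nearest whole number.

Invert JC69: p = (3/4)(1 − e^(−4d/3)) = 0.75 × (1 − e^(-0.248)) = 0.75 × (1 − 0.780360) = 0.164730.
Expected differing sites = pL ≈ 0.164730 × 846 = 139.36158 ≈ 139.

139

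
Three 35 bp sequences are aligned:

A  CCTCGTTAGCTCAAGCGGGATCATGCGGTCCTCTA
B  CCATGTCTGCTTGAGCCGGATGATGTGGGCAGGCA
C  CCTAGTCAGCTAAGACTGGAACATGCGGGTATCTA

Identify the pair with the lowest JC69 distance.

A–B: 14/35 differ, p = 0.400, d = 0.572.
A–C: 10/35 differ, p = 0.286, d = 0.360.
B–C: 15/35 differ, p = 0.429, d = 0.635.
The smallest distance is between A and C.

A and C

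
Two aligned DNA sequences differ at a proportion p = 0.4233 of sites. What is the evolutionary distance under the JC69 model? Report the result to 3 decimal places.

0.623

d = −(3/4) ln(1 − 4p/3) = −0.75 ln(1 − 0.5644) = −0.75 ln(0.4356)
  = −0.75 × (-0.831031) = 0.623273 substitutions/site.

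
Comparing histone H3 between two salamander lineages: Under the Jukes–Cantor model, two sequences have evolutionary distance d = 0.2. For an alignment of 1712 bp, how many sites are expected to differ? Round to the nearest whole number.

301

Invert JC69: p = (3/4)(1 − e^(−4d/3)) = 0.75 × (1 − e^(-0.266667)) = 0.75 × (1 − 0.765928) = 0.175554.
Expected differing sites = pL ≈ 0.175554 × 1712 = 300.548448 ≈ 301.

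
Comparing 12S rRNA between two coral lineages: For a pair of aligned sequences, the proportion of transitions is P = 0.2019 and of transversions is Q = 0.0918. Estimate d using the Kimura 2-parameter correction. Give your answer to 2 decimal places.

0.39

Under the Kimura two-parameter model, d = −½ ln(1 − 2P − Q) − ¼ ln(1 − 2Q).
1 − 2P − Q = 0.5044, giving −½ ln(0.5044) = 0.342193.
1 − 2Q = 0.8164, giving −¼ ln(0.8164) = 0.050713.
d = 0.342193 + 0.050713 = 0.392906.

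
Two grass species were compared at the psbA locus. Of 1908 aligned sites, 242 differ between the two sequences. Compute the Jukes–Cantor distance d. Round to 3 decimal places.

p = 242/1908 ≈ 0.126834.
d = −(3/4) ln(1 − 4p/3) = −0.75 ln(1 − 0.169112) = −0.75 ln(0.830888)
  = −0.75 × (-0.185260) = 0.138945 substitutions/site.

0.139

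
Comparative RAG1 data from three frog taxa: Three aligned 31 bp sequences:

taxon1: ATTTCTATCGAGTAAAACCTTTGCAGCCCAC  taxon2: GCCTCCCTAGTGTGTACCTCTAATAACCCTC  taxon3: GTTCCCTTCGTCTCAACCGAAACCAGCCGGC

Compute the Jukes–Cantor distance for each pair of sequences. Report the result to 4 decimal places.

taxon1–taxon2: 17/31 sites differ → p ≈ 0.548387, d = −0.75 ln(1 − 0.731183) = 0.985293 ≈ 0.9853.
taxon1–taxon3: 15/31 sites differ → p ≈ 0.483871, d = −0.75 ln(1 − 0.645161) = 0.777068 ≈ 0.7771.
taxon2–taxon3: 16/31 sites differ → p ≈ 0.516129, d = −0.75 ln(1 − 0.688172) = 0.873978 ≈ 0.8740.

d(taxon1,taxon2) = 0.9853, d(taxon1,taxon3) = 0.7771, d(taxon2,taxon3) = 0.8740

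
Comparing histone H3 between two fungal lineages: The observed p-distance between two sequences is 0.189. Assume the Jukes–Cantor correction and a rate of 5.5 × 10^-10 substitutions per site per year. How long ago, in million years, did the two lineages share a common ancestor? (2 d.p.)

d = −(3/4) ln(1 − 4p/3) = −0.75 ln(1 − 0.252) = −0.75 ln(0.748)
  = −0.75 × (-0.290352) = 0.217764 substitutions/site.
Under a molecular clock d = 2μt, so t = d/(2μ) = 0.217764 / (2 × 5.5 × 10^-10) = 197.97 million years.

197.97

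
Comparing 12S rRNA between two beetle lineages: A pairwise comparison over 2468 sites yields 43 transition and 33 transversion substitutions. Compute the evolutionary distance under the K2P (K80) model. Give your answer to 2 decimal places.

0.03

P = 43/2468 ≈ 0.017423 and Q = 33/2468 ≈ 0.013371.
Under the Kimura two-parameter model, d = −½ ln(1 − 2P − Q) − ¼ ln(1 − 2Q).
1 − 2P − Q = 0.951783, giving −½ ln(0.951783) = 0.024709.
1 − 2Q = 0.973258, giving −¼ ln(0.973258) = 0.006777.
d = 0.024709 + 0.006777 = 0.031486.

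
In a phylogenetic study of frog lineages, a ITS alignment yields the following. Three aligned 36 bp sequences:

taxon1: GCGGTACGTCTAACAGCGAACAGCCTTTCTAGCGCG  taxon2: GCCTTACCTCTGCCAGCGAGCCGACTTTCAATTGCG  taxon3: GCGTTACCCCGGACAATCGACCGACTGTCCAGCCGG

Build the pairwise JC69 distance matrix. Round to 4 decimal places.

taxon1–taxon2: 11/36 sites differ → p ≈ 0.305556, d = −0.75 ln(1 − 0.407408) = 0.392437 ≈ 0.3924.
taxon1–taxon3: 15/36 sites differ → p ≈ 0.416667, d = −0.75 ln(1 − 0.555556) = 0.608198 ≈ 0.6082.
taxon2–taxon3: 15/36 sites differ → p ≈ 0.416667, d = −0.75 ln(1 − 0.555556) = 0.608198 ≈ 0.6082.

d(taxon1,taxon2) = 0.3924, d(taxon1,taxon3) = 0.6082, d(taxon2,taxon3) = 0.6082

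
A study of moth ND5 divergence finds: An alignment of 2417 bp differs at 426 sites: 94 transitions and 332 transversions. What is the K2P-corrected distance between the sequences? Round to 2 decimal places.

P = 94/2417 ≈ 0.038891 and Q = 332/2417 ≈ 0.13736.
Under the Kimura two-parameter model, d = −½ ln(1 − 2P − Q) − ¼ ln(1 − 2Q).
1 − 2P − Q = 0.784858, giving −½ ln(0.784858) = 0.121126.
1 − 2Q = 0.72528, giving −¼ ln(0.72528) = 0.080299.
d = 0.121126 + 0.080299 = 0.201425.

0.20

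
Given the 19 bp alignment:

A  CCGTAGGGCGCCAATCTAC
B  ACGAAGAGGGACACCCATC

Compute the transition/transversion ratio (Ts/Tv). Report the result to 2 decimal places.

Transitions are A↔G and C↔T; transversions are all other mismatches.
Transitions: 2. Transversions: 7.
R = 2/7 = 0.285714… ≈ 0.29 (to 2 d.p.).

0.29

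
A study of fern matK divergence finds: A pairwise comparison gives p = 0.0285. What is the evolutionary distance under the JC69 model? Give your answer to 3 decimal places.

d = −(3/4) ln(1 − 4p/3) = −0.75 ln(1 − 0.038) = −0.75 ln(0.962)
  = −0.75 × (-0.038741) = 0.029056 substitutions/site.

0.029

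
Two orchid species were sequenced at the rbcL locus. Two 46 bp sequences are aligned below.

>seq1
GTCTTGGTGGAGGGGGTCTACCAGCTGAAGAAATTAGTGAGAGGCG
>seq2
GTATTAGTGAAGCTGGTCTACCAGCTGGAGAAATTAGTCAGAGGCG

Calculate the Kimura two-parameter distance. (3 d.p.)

0.170

Of 46 sites, 3 differences are transitions and 4 are transversions, so P = 3/46 ≈ 0.065217 and Q = 4/46 ≈ 0.086957.
Under the Kimura two-parameter model, d = −½ ln(1 − 2P − Q) − ¼ ln(1 − 2Q).
1 − 2P − Q = 0.782609, giving −½ ln(0.782609) = 0.122561.
1 − 2Q = 0.826086, giving −¼ ln(0.826086) = 0.047764.
d = 0.122561 + 0.047764 = 0.170325.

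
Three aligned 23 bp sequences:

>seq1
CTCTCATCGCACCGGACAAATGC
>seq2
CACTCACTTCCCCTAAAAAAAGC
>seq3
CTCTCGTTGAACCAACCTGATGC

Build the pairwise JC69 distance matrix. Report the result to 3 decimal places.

d(seq1,seq2) = 0.553, d(seq1,seq3) = 0.467, d(seq2,seq3) = 0.892

seq1–seq2: 9/23 sites differ → p ≈ 0.391304, d = −0.75 ln(1 − 0.521739) = 0.553199 ≈ 0.553.
seq1–seq3: 8/23 sites differ → p ≈ 0.347826, d = −0.75 ln(1 − 0.463768) = 0.467391 ≈ 0.467.
seq2–seq3: 12/23 sites differ → p ≈ 0.521739, d = −0.75 ln(1 − 0.695652) = 0.892188 ≈ 0.892.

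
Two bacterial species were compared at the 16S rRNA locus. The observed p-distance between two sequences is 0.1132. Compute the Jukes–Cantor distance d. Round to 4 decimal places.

d = −(3/4) ln(1 − 4p/3) = −0.75 ln(1 − 0.150933) = −0.75 ln(0.849067)
  = −0.75 × (-0.163617) = 0.122713 substitutions/site.

0.1227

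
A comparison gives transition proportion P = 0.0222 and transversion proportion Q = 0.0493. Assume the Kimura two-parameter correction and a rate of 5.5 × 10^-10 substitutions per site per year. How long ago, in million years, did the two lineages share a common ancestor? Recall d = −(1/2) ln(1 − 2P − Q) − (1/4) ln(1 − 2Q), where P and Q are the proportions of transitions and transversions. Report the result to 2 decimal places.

Under the Kimura two-parameter model, d = −½ ln(1 − 2P − Q) − ¼ ln(1 − 2Q).
1 − 2P − Q = 0.9063, giving −½ ln(0.9063) = 0.049192.
1 − 2Q = 0.9014, giving −¼ ln(0.9014) = 0.025952.
d = 0.049192 + 0.025952 = 0.075144.
Under a molecular clock d = 2μt, so t = d/(2μ) = 0.075144 / (2 × 5.5 × 10^-10) = 68.31 million years.

68.31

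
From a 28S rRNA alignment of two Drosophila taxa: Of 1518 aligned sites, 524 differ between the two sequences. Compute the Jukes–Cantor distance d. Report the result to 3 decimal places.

p = 524/1518 ≈ 0.345191.
d = −(3/4) ln(1 − 4p/3) = −0.75 ln(1 − 0.460255) = −0.75 ln(0.539745)
  = −0.75 × (-0.616658) = 0.462494 substitutions/site.

0.462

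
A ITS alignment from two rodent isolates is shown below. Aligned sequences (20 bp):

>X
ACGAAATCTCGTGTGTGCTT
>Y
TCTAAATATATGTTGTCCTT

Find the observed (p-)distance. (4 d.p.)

The sequences differ at 8 of 20 positions (sites 1, 3, 8, 10, 11, 12, 13, 17).
p = 8/20 = 0.4000.

0.4000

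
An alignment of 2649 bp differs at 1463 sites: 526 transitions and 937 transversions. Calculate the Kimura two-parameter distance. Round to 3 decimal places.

P = 526/2649 ≈ 0.198565 and Q = 937/2649 ≈ 0.353718.
Under the Kimura two-parameter model, d = −½ ln(1 − 2P − Q) − ¼ ln(1 − 2Q).
1 − 2P − Q = 0.249152, giving −½ ln(0.249152) = 0.694846.
1 − 2Q = 0.292564, giving −¼ ln(0.292564) = 0.307268.
d = 0.694846 + 0.307268 = 1.002114.

1.002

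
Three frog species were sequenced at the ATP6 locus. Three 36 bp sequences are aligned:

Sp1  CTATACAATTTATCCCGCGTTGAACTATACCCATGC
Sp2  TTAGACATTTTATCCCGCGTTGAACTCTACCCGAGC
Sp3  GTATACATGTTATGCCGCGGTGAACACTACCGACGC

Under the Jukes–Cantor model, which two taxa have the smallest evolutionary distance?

Sp1–Sp2: 6/36 differ, p = 0.167, d = 0.188.
Sp1–Sp3: 9/36 differ, p = 0.250, d = 0.304.
Sp2–Sp3: 9/36 differ, p = 0.250, d = 0.304.
The smallest distance is between Sp1 and Sp2.

Sp1 and Sp2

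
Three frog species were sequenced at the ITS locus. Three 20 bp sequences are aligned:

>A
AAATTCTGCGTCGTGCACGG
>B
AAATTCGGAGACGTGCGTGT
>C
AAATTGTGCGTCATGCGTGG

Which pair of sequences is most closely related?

A and C

A–B: 6/20 differ, p = 0.300, d = 0.383.
A–C: 4/20 differ, p = 0.200, d = 0.233.
B–C: 6/20 differ, p = 0.300, d = 0.383.
The smallest distance is between A and C.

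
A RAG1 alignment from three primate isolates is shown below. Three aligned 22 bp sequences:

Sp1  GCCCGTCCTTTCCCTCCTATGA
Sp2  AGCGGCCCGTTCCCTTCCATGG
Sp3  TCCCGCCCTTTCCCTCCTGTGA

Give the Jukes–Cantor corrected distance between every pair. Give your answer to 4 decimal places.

Sp1–Sp2: 8/22 sites differ → p ≈ 0.363636, d = −0.75 ln(1 − 0.484848) = 0.497470 ≈ 0.4975.
Sp1–Sp3: 3/22 sites differ → p ≈ 0.136364, d = −0.75 ln(1 − 0.181819) = 0.150504 ≈ 0.1505.
Sp2–Sp3: 8/22 sites differ → p ≈ 0.363636, d = −0.75 ln(1 − 0.484848) = 0.497470 ≈ 0.4975.

d(Sp1,Sp2) = 0.4975, d(Sp1,Sp3) = 0.1505, d(Sp2,Sp3) = 0.4975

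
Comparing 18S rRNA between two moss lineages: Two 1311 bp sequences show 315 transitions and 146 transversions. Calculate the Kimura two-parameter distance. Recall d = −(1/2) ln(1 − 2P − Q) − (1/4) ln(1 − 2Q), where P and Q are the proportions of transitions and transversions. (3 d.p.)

P = 315/1311 ≈ 0.240275 and Q = 146/1311 ≈ 0.111365.
Under the Kimura two-parameter model, d = −½ ln(1 − 2P − Q) − ¼ ln(1 − 2Q).
1 − 2P − Q = 0.408085, giving −½ ln(0.408085) = 0.448140.
1 − 2Q = 0.77727, giving −¼ ln(0.77727) = 0.062992.
d = 0.448140 + 0.062992 = 0.511132.

0.511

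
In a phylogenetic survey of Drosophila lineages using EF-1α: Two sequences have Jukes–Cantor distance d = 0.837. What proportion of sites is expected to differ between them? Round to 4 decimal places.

0.5043

p = (3/4)(1 − e^(−4d/3)) = 0.75 × (1 − e^(-1.116)) = 0.75 × (1 − 0.327588) = 0.504309.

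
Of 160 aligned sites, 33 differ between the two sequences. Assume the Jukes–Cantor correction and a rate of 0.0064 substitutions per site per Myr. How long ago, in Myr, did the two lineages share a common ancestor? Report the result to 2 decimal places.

p = 33/160 = 0.20625.
d = −(3/4) ln(1 − 4p/3) = −0.75 ln(1 − 0.275) = −0.75 ln(0.725)
  = −0.75 × (-0.321584) = 0.241188 substitutions/site.
Under a molecular clock d = 2μt, so t = d/(2μ) = 0.241188 / (2 × 0.0064) = 18.84 Myr.

18.84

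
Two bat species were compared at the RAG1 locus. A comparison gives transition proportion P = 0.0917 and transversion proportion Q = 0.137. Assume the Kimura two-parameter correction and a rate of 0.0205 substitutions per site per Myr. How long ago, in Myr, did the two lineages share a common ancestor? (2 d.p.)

Under the Kimura two-parameter model, d = −½ ln(1 − 2P − Q) − ¼ ln(1 − 2Q).
1 − 2P − Q = 0.6796, giving −½ ln(0.6796) = 0.193125.
1 − 2Q = 0.726, giving −¼ ln(0.726) = 0.080051.
d = 0.193125 + 0.080051 = 0.273176.
Under a molecular clock d = 2μt, so t = d/(2μ) = 0.273176 / (2 × 0.0205) = 6.66 Myr.

6.66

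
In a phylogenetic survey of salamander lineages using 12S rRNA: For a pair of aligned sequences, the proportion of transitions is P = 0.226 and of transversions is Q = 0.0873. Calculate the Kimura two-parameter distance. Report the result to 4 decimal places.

0.4355

Under the Kimura two-parameter model, d = −½ ln(1 − 2P − Q) − ¼ ln(1 − 2Q).
1 − 2P − Q = 0.4607, giving −½ ln(0.4607) = 0.387504.
1 − 2Q = 0.8254, giving −¼ ln(0.8254) = 0.047972.
d = 0.387504 + 0.047972 = 0.435476.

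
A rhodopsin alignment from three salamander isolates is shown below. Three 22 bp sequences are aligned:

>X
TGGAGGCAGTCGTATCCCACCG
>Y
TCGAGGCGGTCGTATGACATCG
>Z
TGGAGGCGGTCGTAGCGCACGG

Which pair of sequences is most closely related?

X and Z

X–Y: 5/22 differ, p = 0.227, d = 0.271.
X–Z: 4/22 differ, p = 0.182, d = 0.208.
Y–Z: 6/22 differ, p = 0.273, d = 0.339.
The smallest distance is between X and Z.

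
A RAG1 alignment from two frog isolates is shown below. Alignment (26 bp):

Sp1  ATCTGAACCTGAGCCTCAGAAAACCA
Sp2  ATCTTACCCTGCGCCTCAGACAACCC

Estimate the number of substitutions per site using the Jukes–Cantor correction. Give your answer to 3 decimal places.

0.222

The sequences differ at 5 of 26 sites (5, 7, 12, 21, 26), so p = 5/26 ≈ 0.192308.
d = −(3/4) ln(1 − 4p/3) = −0.75 ln(1 − 0.256411) = −0.75 ln(0.743589)
  = −0.75 × (-0.296267) = 0.222200 substitutions/site.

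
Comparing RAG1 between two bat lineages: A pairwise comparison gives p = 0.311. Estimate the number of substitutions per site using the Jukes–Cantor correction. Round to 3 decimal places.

d = −(3/4) ln(1 − 4p/3) = −0.75 ln(1 − 0.414667) = −0.75 ln(0.585333)
  = −0.75 × (-0.535574) = 0.401681 substitutions/site.

0.402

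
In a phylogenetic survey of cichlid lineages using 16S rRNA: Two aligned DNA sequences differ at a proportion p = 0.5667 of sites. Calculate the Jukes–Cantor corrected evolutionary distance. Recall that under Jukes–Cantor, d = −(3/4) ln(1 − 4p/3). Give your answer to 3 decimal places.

d = −(3/4) ln(1 − 4p/3) = −0.75 ln(1 − 0.7556) = −0.75 ln(0.2444)
  = −0.75 × (-1.408949) = 1.056712 substitutions/site.

1.057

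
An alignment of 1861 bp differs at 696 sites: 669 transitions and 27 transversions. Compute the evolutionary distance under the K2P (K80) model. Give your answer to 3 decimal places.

P = 669/1861 ≈ 0.359484 and Q = 27/1861 ≈ 0.014508.
Under the Kimura two-parameter model, d = −½ ln(1 − 2P − Q) − ¼ ln(1 − 2Q).
1 − 2P − Q = 0.266524, giving −½ ln(0.266524) = 0.661145.
1 − 2Q = 0.970984, giving −¼ ln(0.970984) = 0.007361.
d = 0.661145 + 0.007361 = 0.668506.

0.669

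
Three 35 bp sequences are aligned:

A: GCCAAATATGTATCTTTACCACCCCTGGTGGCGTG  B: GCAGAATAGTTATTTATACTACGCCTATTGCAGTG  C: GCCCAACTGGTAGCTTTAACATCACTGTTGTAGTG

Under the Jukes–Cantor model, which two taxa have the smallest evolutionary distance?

A and C

A–B: 12/35 differ, p = 0.343, d = 0.458.
A–C: 11/35 differ, p = 0.314, d = 0.407.
B–C: 15/35 differ, p = 0.429, d = 0.635.
The smallest distance is between A and C.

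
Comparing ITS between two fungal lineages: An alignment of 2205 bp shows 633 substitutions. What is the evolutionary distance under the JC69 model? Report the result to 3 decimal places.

0.362

p = 633/2205 ≈ 0.287075.
d = −(3/4) ln(1 − 4p/3) = −0.75 ln(1 − 0.382767) = −0.75 ln(0.617233)
  = −0.75 × (-0.482509) = 0.361882 substitutions/site.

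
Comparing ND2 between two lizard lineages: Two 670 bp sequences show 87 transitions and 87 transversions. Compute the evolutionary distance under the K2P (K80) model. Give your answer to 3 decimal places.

0.322

P = 87/670 ≈ 0.129851 and Q = 87/670 ≈ 0.129851.
Under the Kimura two-parameter model, d = −½ ln(1 − 2P − Q) − ¼ ln(1 − 2Q).
1 − 2P − Q = 0.610447, giving −½ ln(0.610447) = 0.246782.
1 − 2Q = 0.740298, giving −¼ ln(0.740298) = 0.075176.
d = 0.246782 + 0.075176 = 0.321958.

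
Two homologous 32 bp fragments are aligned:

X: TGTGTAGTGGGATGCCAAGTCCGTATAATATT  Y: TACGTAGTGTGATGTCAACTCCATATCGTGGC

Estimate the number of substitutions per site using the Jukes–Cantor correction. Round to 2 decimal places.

0.46

The sequences differ at 11 of 32 sites, so p = 11/32 = 0.34375.
d = −(3/4) ln(1 − 4p/3) = −0.75 ln(1 − 0.458333) = −0.75 ln(0.541667)
  = −0.75 × (-0.613104) = 0.459828 substitutions/site.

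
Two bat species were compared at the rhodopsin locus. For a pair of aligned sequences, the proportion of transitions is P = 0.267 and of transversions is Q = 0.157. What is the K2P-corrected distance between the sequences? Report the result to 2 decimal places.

Under the Kimura two-parameter model, d = −½ ln(1 − 2P − Q) − ¼ ln(1 − 2Q).
1 − 2P − Q = 0.309, giving −½ ln(0.309) = 0.587207.
1 − 2Q = 0.686, giving −¼ ln(0.686) = 0.094219.
d = 0.587207 + 0.094219 = 0.681426.

0.68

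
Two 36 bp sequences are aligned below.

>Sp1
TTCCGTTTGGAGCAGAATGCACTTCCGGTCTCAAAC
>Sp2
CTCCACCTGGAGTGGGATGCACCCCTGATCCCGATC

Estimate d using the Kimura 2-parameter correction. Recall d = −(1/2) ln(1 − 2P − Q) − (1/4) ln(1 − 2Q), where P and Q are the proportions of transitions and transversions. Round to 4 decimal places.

0.7074

Of 36 sites, 13 differences are transitions and 1 are transversions, so P = 13/36 ≈ 0.361111 and Q = 1/36 ≈ 0.027778.
Under the Kimura two-parameter model, d = −½ ln(1 − 2P − Q) − ¼ ln(1 − 2Q).
1 − 2P − Q = 0.25, giving −½ ln(0.25) = 0.693147.
1 − 2Q = 0.944444, giving −¼ ln(0.944444) = 0.014290.
d = 0.693147 + 0.014290 = 0.707437.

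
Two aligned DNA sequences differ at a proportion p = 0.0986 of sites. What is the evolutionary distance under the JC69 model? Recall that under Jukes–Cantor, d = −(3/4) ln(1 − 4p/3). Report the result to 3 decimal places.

0.106

d = −(3/4) ln(1 − 4p/3) = −0.75 ln(1 − 0.131467) = −0.75 ln(0.868533)
  = −0.75 × (-0.140950) = 0.105713 substitutions/site.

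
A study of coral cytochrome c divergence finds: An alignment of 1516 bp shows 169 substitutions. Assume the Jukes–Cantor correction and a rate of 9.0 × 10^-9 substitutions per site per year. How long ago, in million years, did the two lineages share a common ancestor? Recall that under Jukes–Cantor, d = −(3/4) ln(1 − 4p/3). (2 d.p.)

p = 169/1516 ≈ 0.111478.
d = −(3/4) ln(1 − 4p/3) = −0.75 ln(1 − 0.148637) = −0.75 ln(0.851363)
  = −0.75 × (-0.160917) = 0.120688 substitutions/site.
Under a molecular clock d = 2μt, so t = d/(2μ) = 0.120688 / (2 × 9.0 × 10^-9) = 6.70 million years.

6.70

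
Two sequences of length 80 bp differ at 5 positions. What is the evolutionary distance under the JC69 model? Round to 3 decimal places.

p = 5/80 = 0.0625.
d = −(3/4) ln(1 − 4p/3) = −0.75 ln(1 − 0.083333) = −0.75 ln(0.916667)
  = −0.75 × (-0.087011) = 0.065258 substitutions/site.

0.065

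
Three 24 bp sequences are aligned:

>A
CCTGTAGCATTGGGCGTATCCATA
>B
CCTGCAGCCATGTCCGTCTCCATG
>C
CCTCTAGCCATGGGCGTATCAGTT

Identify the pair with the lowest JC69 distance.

A–B: 7/24 differ, p = 0.292, d = 0.369.
A–C: 6/24 differ, p = 0.250, d = 0.304.
B–C: 8/24 differ, p = 0.333, d = 0.441.
The smallest distance is between A and C.

A and C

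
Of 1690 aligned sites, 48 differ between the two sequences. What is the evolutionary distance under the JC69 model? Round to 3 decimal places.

0.029

p = 48/1690 ≈ 0.028402.
d = −(3/4) ln(1 − 4p/3) = −0.75 ln(1 − 0.037869) = −0.75 ln(0.962131)
  = −0.75 × (-0.038605) = 0.028954 substitutions/site.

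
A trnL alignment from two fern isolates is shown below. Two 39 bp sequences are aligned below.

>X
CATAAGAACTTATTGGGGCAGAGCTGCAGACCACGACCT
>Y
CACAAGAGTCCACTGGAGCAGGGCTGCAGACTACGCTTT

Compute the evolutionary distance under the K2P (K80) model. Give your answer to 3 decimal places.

0.459

Of 39 sites, 11 differences are transitions and 1 are transversions, so P = 11/39 ≈ 0.282051 and Q = 1/39 ≈ 0.025641.
Under the Kimura two-parameter model, d = −½ ln(1 − 2P − Q) − ¼ ln(1 − 2Q).
1 − 2P − Q = 0.410257, giving −½ ln(0.410257) = 0.445486.
1 − 2Q = 0.948718, giving −¼ ln(0.948718) = 0.013161.
d = 0.445486 + 0.013161 = 0.458647.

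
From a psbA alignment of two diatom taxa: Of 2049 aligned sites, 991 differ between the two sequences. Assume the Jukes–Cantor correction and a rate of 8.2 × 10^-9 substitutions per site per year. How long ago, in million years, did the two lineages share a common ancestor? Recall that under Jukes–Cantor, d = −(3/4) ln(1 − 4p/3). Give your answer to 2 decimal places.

47.34

p = 991/2049 ≈ 0.483651.
d = −(3/4) ln(1 − 4p/3) = −0.75 ln(1 − 0.644868) = −0.75 ln(0.355132)
  = −0.75 × (-1.035266) = 0.776450 substitutions/site.
Under a molecular clock d = 2μt, so t = d/(2μ) = 0.776450 / (2 × 8.2 × 10^-9) = 47.34 million years.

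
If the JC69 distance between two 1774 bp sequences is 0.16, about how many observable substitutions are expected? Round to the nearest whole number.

Invert JC69: p = (3/4)(1 − e^(−4d/3)) = 0.75 × (1 − e^(-0.213333)) = 0.75 × (1 − 0.807887) = 0.144085.
Expected differing sites = pL ≈ 0.144085 × 1774 = 255.60679 ≈ 256.

256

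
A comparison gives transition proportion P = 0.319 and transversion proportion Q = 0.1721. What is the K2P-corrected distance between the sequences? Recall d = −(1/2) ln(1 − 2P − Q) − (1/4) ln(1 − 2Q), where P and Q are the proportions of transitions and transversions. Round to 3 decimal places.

Under the Kimura two-parameter model, d = −½ ln(1 − 2P − Q) − ¼ ln(1 − 2Q).
1 − 2P − Q = 0.1899, giving −½ ln(0.1899) = 0.830629.
1 − 2Q = 0.6558, giving −¼ ln(0.6558) = 0.105475.
d = 0.830629 + 0.105475 = 0.936104.

0.936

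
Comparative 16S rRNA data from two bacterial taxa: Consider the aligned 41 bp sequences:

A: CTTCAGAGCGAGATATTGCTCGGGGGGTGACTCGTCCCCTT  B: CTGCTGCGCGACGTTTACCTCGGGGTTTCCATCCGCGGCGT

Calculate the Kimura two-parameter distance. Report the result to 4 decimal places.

0.7532

Of 41 sites, 1 differences are transitions and 17 are transversions, so P = 1/41 ≈ 0.02439 and Q = 17/41 ≈ 0.414634.
Under the Kimura two-parameter model, d = −½ ln(1 − 2P − Q) − ¼ ln(1 − 2Q).
1 − 2P − Q = 0.536586, giving −½ ln(0.536586) = 0.311264.
1 − 2Q = 0.170732, giving −¼ ln(0.170732) = 0.441915.
d = 0.311264 + 0.441915 = 0.753179.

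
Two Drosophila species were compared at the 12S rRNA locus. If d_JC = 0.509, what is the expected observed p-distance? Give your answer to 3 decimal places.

0.370

p = (3/4)(1 − e^(−4d/3)) = 0.75 × (1 − e^(-0.678667)) = 0.75 × (1 − 0.507293) = 0.369530.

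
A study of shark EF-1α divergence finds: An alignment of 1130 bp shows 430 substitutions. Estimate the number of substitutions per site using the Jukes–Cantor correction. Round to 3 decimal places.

p = 430/1130 ≈ 0.380531.
d = −(3/4) ln(1 − 4p/3) = −0.75 ln(1 − 0.507375) = −0.75 ln(0.492625)
  = −0.75 × (-0.708007) = 0.531005 substitutions/site.

0.531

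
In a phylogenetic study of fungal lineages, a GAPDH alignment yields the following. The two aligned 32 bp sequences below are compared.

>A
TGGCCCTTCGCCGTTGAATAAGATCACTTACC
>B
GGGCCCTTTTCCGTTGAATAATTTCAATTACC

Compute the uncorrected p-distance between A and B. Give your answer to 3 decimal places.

0.188

The sequences differ at 6 of 32 positions (sites 1, 9, 10, 22, 23, 27).
p = 6/32 = 0.1875 ≈ 0.188 (to 3 d.p.).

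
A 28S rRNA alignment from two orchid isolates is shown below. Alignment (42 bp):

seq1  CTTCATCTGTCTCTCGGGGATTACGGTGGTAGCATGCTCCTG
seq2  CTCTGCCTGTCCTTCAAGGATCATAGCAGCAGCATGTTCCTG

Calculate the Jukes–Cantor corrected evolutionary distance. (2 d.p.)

The sequences differ at 15 of 42 sites, so p = 15/42 ≈ 0.357143.
d = −(3/4) ln(1 − 4p/3) = −0.75 ln(1 − 0.476191) = −0.75 ln(0.523809)
  = −0.75 × (-0.646628) = 0.484971 substitutions/site.

0.48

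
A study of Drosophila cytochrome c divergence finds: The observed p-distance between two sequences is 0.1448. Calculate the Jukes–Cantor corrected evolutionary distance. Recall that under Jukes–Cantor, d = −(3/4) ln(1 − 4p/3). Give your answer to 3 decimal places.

d = −(3/4) ln(1 − 4p/3) = −0.75 ln(1 − 0.193067) = −0.75 ln(0.806933)
  = −0.75 × (-0.214515) = 0.160886 substitutions/site.

0.161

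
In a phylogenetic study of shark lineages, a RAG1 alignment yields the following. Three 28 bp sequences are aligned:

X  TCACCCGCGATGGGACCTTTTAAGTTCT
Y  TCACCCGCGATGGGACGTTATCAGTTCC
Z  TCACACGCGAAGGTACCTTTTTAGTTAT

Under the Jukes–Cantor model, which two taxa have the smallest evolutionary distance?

X–Y: 4/28 differ, p = 0.143, d = 0.158.
X–Z: 5/28 differ, p = 0.179, d = 0.204.
Y–Z: 8/28 differ, p = 0.286, d = 0.360.
The smallest distance is between X and Y.

X and Y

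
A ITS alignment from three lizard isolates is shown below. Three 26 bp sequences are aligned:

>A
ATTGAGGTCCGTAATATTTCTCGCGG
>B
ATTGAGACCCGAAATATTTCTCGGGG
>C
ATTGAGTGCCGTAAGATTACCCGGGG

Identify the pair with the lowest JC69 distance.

A–B: 4/26 differ, p = 0.154, d = 0.172.
A–C: 6/26 differ, p = 0.231, d = 0.276.
B–C: 6/26 differ, p = 0.231, d = 0.276.
The smallest distance is between A and B.

A and B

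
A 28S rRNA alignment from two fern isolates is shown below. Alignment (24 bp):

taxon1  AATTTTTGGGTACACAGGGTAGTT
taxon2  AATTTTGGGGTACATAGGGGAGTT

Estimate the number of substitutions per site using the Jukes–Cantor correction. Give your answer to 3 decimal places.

The sequences differ at 3 of 24 sites (7, 15, 20), so p = 3/24 = 0.125.
d = −(3/4) ln(1 − 4p/3) = −0.75 ln(1 − 0.166667) = −0.75 ln(0.833333)
  = −0.75 × (-0.182322) = 0.136742 substitutions/site.

0.137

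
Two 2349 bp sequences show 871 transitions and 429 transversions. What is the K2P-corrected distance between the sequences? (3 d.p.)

1.404

P = 871/2349 ≈ 0.370796 and Q = 429/2349 ≈ 0.182631.
Under the Kimura two-parameter model, d = −½ ln(1 − 2P − Q) − ¼ ln(1 − 2Q).
1 − 2P − Q = 0.075777, giving −½ ln(0.075777) = 1.289980.
1 − 2Q = 0.634738, giving −¼ ln(0.634738) = 0.113636.
d = 1.289980 + 0.113636 = 1.403616.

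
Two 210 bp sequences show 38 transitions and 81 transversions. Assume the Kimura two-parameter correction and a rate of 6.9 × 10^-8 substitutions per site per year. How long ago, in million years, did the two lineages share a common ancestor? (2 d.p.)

P = 38/210 ≈ 0.180952 and Q = 81/210 ≈ 0.385714.
Under the Kimura two-parameter model, d = −½ ln(1 − 2P − Q) − ¼ ln(1 − 2Q).
1 − 2P − Q = 0.252382, giving −½ ln(0.252382) = 0.688406.
1 − 2Q = 0.228572, giving −¼ ln(0.228572) = 0.368976.
d = 0.688406 + 0.368976 = 1.057382.
Under a molecular clock d = 2μt, so t = d/(2μ) = 1.057382 / (2 × 6.9 × 10^-8) = 7.66 million years.

7.66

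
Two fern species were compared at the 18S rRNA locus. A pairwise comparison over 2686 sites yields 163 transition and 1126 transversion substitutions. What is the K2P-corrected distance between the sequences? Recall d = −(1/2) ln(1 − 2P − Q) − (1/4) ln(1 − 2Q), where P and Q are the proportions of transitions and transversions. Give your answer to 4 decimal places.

0.8446

P = 163/2686 ≈ 0.060685 and Q = 1126/2686 ≈ 0.419211.
Under the Kimura two-parameter model, d = −½ ln(1 − 2P − Q) − ¼ ln(1 − 2Q).
1 − 2P − Q = 0.459419, giving −½ ln(0.459419) = 0.388896.
1 − 2Q = 0.161578, giving −¼ ln(0.161578) = 0.455692.
d = 0.388896 + 0.455692 = 0.844588.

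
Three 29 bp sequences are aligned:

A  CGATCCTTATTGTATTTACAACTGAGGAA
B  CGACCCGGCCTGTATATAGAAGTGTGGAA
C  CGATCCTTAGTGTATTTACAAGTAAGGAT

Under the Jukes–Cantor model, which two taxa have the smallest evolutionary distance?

A and C

A–B: 9/29 differ, p = 0.310, d = 0.401.
A–C: 4/29 differ, p = 0.138, d = 0.152.
B–C: 10/29 differ, p = 0.345, d = 0.462.
The smallest distance is between A and C.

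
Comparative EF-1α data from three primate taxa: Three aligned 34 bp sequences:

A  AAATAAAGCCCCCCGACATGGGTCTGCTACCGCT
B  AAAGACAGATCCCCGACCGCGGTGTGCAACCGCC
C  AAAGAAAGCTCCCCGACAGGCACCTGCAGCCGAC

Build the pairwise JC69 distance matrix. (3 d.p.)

d(A,B) = 0.373, d(A,C) = 0.373, d(B,C) = 0.373

A–B: 10/34 sites differ → p ≈ 0.294118, d = −0.75 ln(1 − 0.392157) = 0.373379 ≈ 0.373.
A–C: 10/34 sites differ → p ≈ 0.294118, d = −0.75 ln(1 − 0.392157) = 0.373379 ≈ 0.373.
B–C: 10/34 sites differ → p ≈ 0.294118, d = −0.75 ln(1 − 0.392157) = 0.373379 ≈ 0.373.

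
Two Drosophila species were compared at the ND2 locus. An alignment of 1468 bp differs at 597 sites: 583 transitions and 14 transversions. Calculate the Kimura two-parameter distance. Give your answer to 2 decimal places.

0.82

P = 583/1468 ≈ 0.397139 and Q = 14/1468 ≈ 0.009537.
Under the Kimura two-parameter model, d = −½ ln(1 − 2P − Q) − ¼ ln(1 − 2Q).
1 − 2P − Q = 0.196185, giving −½ ln(0.196185) = 0.814349.
1 − 2Q = 0.980926, giving −¼ ln(0.980926) = 0.004815.
d = 0.814349 + 0.004815 = 0.819164.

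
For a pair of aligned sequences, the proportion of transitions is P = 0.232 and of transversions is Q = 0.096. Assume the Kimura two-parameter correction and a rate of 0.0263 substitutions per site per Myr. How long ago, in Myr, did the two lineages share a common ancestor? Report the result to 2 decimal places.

8.82

Under the Kimura two-parameter model, d = −½ ln(1 − 2P − Q) − ¼ ln(1 − 2Q).
1 − 2P − Q = 0.44, giving −½ ln(0.44) = 0.410490.
1 − 2Q = 0.808, giving −¼ ln(0.808) = 0.053298.
d = 0.410490 + 0.053298 = 0.463788.
Under a molecular clock d = 2μt, so t = d/(2μ) = 0.463788 / (2 × 0.0263) = 8.82 Myr.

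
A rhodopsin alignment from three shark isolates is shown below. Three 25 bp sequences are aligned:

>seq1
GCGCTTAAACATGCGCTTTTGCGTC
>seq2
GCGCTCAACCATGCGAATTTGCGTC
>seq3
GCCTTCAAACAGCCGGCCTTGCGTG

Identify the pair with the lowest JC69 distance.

seq1 and seq2

seq1–seq2: 4/25 differ, p = 0.160, d = 0.180.
seq1–seq3: 9/25 differ, p = 0.360, d = 0.490.
seq2–seq3: 9/25 differ, p = 0.360, d = 0.490.
The smallest distance is between seq1 and seq2.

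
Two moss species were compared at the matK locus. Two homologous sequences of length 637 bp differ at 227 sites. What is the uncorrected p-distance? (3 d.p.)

p = 227/637 = 0.356357… ≈ 0.356 (to 3 d.p.).

0.356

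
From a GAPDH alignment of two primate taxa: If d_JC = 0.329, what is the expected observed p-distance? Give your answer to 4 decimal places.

0.2663

p = (3/4)(1 − e^(−4d/3)) = 0.75 × (1 − e^(-0.438667)) = 0.75 × (1 − 0.644895) = 0.266329.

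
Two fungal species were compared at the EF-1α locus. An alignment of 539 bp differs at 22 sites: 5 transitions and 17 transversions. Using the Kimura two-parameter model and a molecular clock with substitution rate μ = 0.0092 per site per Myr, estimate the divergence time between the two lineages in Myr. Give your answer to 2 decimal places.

P = 5/539 ≈ 0.009276 and Q = 17/539 ≈ 0.03154.
Under the Kimura two-parameter model, d = −½ ln(1 − 2P − Q) − ¼ ln(1 − 2Q).
1 − 2P − Q = 0.949908, giving −½ ln(0.949908) = 0.025695.
1 − 2Q = 0.93692, giving −¼ ln(0.93692) = 0.016289.
d = 0.025695 + 0.016289 = 0.041984.
Under a molecular clock d = 2μt, so t = d/(2μ) = 0.041984 / (2 × 0.0092) = 2.28 Myr.

2.28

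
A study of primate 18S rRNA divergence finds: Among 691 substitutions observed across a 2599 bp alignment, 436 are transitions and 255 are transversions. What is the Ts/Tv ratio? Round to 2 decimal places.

1.71

R = 436/255 = 1.709803… ≈ 1.71 (to 2 d.p.).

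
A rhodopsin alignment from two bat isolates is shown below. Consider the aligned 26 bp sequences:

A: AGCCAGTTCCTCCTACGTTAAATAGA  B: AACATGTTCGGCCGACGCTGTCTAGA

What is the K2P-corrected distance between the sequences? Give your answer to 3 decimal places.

0.540

Of 26 sites, 3 differences are transitions and 7 are transversions, so P = 3/26 ≈ 0.115385 and Q = 7/26 ≈ 0.269231.
Under the Kimura two-parameter model, d = −½ ln(1 − 2P − Q) − ¼ ln(1 − 2Q).
1 − 2P − Q = 0.499999, giving −½ ln(0.499999) = 0.346575.
1 − 2Q = 0.461538, giving −¼ ln(0.461538) = 0.193298.
d = 0.346575 + 0.193298 = 0.539873.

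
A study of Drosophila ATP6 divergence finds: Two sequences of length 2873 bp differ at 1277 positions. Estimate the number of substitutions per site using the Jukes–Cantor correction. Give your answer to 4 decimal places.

0.6736

p = 1277/2873 ≈ 0.444483.
d = −(3/4) ln(1 − 4p/3) = −0.75 ln(1 − 0.592644) = −0.75 ln(0.407356)
  = −0.75 × (-0.898068) = 0.673551 substitutions/site.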